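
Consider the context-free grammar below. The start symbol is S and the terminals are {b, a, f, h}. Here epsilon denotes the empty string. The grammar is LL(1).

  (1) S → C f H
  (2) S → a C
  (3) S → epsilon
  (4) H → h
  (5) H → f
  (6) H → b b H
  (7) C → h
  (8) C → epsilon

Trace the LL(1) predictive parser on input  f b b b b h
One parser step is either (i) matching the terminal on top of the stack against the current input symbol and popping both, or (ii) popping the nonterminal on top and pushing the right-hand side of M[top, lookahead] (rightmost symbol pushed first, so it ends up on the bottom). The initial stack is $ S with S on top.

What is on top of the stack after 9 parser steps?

step 1: stack=$ S  input=f b b b b h $  — expand S → C f H
step 2: stack=$ H f C  input=f b b b b h $  — expand C → epsilon
step 3: stack=$ H f  input=f b b b b h $  — match f
step 4: stack=$ H  input=b b b b h $  — expand H → b b H
step 5: stack=$ H b b  input=b b b b h $  — match b
step 6: stack=$ H b  input=b b b h $  — match b
step 7: stack=$ H  input=b b h $  — expand H → b b H
step 8: stack=$ H b b  input=b b h $  — match b
step 9: stack=$ H b  input=b h $  — match b
Stack after step 9: $ H (top = H).

H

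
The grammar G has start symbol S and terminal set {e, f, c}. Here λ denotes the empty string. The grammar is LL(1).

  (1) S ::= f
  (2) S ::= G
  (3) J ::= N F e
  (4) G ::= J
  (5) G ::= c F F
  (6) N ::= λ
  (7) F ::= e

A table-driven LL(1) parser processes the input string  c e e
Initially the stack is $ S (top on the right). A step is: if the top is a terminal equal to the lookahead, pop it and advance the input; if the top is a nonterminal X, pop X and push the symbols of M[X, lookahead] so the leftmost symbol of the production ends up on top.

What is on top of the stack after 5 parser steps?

step 1: stack=$ S  input=c e e $  — expand S ::= G
step 2: stack=$ G  input=c e e $  — expand G ::= c F F
step 3: stack=$ F F c  input=c e e $  — match c
step 4: stack=$ F F  input=e e $  — expand F ::= e
step 5: stack=$ F e  input=e e $  — match e
Stack after step 5: $ F (top = F).

F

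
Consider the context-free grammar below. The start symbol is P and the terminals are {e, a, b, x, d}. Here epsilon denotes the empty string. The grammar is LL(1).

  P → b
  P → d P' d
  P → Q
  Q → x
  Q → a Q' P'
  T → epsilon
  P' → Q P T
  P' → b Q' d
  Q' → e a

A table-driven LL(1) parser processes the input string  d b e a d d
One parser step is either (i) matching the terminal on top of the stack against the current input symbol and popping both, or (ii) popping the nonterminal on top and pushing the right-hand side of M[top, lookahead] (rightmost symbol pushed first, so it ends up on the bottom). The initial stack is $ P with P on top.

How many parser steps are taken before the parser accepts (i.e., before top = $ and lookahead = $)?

9

     Stack       Input          Action
  1  $ P         d b e a d d $  expand P → d P' d
  2  $ d P' d    d b e a d d $  match d
  3  $ d P'      b e a d d $    expand P' → b Q' d
  4  $ d d Q' b  b e a d d $    match b
  5  $ d d Q'    e a d d $      expand Q' → e a
  6  $ d d a e   e a d d $      match e
  7  $ d d a     a d d $        match a
  8  $ d d       d d $          match d
  9  $ d         d $            match d
Accept reached after 9 steps.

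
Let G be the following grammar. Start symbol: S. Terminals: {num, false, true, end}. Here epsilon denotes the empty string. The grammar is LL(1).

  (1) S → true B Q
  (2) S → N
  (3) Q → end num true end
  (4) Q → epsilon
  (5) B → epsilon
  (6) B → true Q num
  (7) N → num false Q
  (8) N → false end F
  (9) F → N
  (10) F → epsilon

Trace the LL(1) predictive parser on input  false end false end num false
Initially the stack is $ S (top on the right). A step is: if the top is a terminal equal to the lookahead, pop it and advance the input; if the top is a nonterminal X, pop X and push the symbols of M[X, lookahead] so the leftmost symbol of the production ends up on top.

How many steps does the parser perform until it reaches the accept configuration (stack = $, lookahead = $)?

      Stack          Input                            Action
   1  $ S            false end false end num false $  expand S → N
   2  $ N            false end false end num false $  expand N → false end F
   3  $ F end false  false end false end num false $  match false
   4  $ F end        end false end num false $        match end
   5  $ F            false end num false $            expand F → N
   6  $ N            false end num false $            expand N → false end F
   7  $ F end false  false end num false $            match false
   8  $ F end        end num false $                  match end
   9  $ F            num false $                      expand F → N
  10  $ N            num false $                      expand N → num false Q
  11  $ Q false num  num false $                      match num
  12  $ Q false      false $                          match false
  13  $ Q            $                                expand Q → epsilon
Accept reached after 13 steps.

13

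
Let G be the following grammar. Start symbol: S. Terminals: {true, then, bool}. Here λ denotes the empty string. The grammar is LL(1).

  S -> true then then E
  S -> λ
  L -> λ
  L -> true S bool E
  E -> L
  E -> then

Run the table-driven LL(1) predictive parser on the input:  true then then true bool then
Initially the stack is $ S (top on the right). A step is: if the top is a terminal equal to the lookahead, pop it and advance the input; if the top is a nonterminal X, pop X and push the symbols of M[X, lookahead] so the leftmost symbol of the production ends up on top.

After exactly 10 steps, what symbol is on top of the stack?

step 1: stack=$ S  input=true then then true bool then $  — expand S -> true then then E
step 2: stack=$ E then then true  input=true then then true bool then $  — match true
step 3: stack=$ E then then  input=then then true bool then $  — match then
step 4: stack=$ E then  input=then true bool then $  — match then
step 5: stack=$ E  input=true bool then $  — expand E -> L
step 6: stack=$ L  input=true bool then $  — expand L -> true S bool E
step 7: stack=$ E bool S true  input=true bool then $  — match true
step 8: stack=$ E bool S  input=bool then $  — expand S -> λ
step 9: stack=$ E bool  input=bool then $  — match bool
step 10: stack=$ E  input=then $  — expand E -> then
Stack after step 10: $ then (top = then).

then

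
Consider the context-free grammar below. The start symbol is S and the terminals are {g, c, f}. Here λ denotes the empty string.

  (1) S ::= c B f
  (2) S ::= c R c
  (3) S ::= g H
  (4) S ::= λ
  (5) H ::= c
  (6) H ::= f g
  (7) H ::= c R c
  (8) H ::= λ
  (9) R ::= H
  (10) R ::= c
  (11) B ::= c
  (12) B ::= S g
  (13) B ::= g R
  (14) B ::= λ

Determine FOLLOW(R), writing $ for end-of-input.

FIRST(S): from S::=c B f we get {c}; from S::=c R c we get {c}; from S::=g H we get {g}; from S::=λ we get {λ}. So FIRST(S) = {λ, c, g}.
FIRST(H): from H::=c we get {c}; from H::=f g we get {f}; from H::=c R c we get {c}; from H::=λ we get {λ}. So FIRST(H) = {λ, c, f}.
FIRST(R): from R::=H we get {λ, c, f}; from R::=c we get {c}. So FIRST(R) = {λ, c, f}.
FIRST(B): from B::=c we get {c}; from B::=S g we get {c, g}; from B::=g R we get {g}; from B::=λ we get {λ}. So FIRST(B) = {λ, c, g}.
FOLLOW(S) includes $ since S is the start symbol.
FOLLOW(S): in B::=S g, S is followed by g with FIRST {g}. Thus FOLLOW(S) = {$, g}.
FOLLOW(B): in S::=c B f, B is followed by f with FIRST {f}. Thus FOLLOW(B) = {f}.
FOLLOW(R): in S::=c R c, R is followed by c with FIRST {c}; in H::=c R c, R is followed by c with FIRST {c}; in B::=g R, the suffix after R is empty, so FOLLOW(R) ⊇ FOLLOW(B) = {f}. Thus FOLLOW(R) = {c, f}.
FOLLOW(H): in S::=g H, the suffix after H is empty, so FOLLOW(H) ⊇ FOLLOW(S) = {$, g}; in R::=H, the suffix after H is empty, so FOLLOW(H) ⊇ FOLLOW(R) = {c, f}. Thus FOLLOW(H) = {$, c, f, g}.

{c, f}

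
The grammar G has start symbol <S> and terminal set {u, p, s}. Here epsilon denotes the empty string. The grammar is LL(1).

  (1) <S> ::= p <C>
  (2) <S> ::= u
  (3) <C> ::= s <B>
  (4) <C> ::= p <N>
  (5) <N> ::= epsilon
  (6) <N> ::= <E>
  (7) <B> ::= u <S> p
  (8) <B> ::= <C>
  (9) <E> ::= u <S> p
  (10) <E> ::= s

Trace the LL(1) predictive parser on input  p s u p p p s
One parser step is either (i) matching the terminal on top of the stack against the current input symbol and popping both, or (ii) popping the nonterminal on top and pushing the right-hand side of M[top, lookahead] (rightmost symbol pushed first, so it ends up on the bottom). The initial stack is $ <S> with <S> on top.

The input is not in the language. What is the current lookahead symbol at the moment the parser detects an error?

step 1: stack=$ <S>  input=p s u p p p s $  — expand <S> ::= p <C>
step 2: stack=$ <C> p  input=p s u p p p s $  — match p
step 3: stack=$ <C>  input=s u p p p s $  — expand <C> ::= s <B>
step 4: stack=$ <B> s  input=s u p p p s $  — match s
step 5: stack=$ <B>  input=u p p p s $  — expand <B> ::= u <S> p
step 6: stack=$ p <S> u  input=u p p p s $  — match u
step 7: stack=$ p <S>  input=p p p s $  — expand <S> ::= p <C>
step 8: stack=$ p <C> p  input=p p p s $  — match p
step 9: stack=$ p <C>  input=p p s $  — expand <C> ::= p <N>
step 10: stack=$ p <N> p  input=p p s $  — match p
step 11: stack=$ p <N>  input=p s $  — expand <N> ::= epsilon
step 12: stack=$ p  input=p s $  — match p
step 13: stack=$  input=s $  — error: stack empty but input remains

s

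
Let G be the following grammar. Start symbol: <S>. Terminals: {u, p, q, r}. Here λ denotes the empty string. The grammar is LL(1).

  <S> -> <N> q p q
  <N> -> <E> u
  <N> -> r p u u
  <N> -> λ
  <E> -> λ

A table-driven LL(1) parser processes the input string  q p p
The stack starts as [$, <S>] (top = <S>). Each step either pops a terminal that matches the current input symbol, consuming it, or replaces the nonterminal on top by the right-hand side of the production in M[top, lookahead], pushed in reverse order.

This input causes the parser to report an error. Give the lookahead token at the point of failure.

     Stack        Input    Action
  1  $ <S>        q p p $  expand <S> -> <N> q p q
  2  $ q p q <N>  q p p $  expand <N> -> λ
  3  $ q p q      q p p $  match q
  4  $ q p        p p $    match p
  5  $ q          p $      error: top is terminal q but lookahead is p

p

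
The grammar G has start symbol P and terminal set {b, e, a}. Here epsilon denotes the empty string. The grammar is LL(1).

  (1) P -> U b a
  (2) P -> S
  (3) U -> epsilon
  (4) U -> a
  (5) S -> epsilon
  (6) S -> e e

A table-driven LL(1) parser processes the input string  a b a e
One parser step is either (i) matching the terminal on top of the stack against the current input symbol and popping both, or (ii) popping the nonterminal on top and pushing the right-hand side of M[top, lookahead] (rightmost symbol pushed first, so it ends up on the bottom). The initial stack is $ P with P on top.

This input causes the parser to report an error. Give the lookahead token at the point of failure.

e

step 1: stack=$ P  input=a b a e $  — expand P -> U b a
step 2: stack=$ a b U  input=a b a e $  — expand U -> a
step 3: stack=$ a b a  input=a b a e $  — match a
step 4: stack=$ a b  input=b a e $  — match b
step 5: stack=$ a  input=a e $  — match a
step 6: stack=$  input=e $  — error: stack empty but input remains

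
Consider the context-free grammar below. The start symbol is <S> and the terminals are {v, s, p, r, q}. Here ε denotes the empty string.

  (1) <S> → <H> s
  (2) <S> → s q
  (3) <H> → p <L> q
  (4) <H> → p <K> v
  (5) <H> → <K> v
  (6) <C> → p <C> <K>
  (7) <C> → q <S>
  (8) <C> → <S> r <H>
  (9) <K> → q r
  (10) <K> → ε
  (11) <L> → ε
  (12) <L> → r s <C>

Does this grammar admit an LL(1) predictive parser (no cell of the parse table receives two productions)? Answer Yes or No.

FIRST(<S>) = {p, q, s, v}
FIRST(<H>) = {p, q, v}
FIRST(<C>) = {p, q, s, v}
FIRST(<K>) = {ε, q}
FIRST(<L>) = {ε, r}
FOLLOW(<S>) = {$, q, r}
FOLLOW(<H>) = {q, s}
FOLLOW(<C>) = {q}
FOLLOW(<K>) = {q, v}
FOLLOW(<L>) = {q}
Cell M[<C>, p] receives both <C> → p <C> <K> and <C> → <S> r <H> — the grammar is not LL(1).

No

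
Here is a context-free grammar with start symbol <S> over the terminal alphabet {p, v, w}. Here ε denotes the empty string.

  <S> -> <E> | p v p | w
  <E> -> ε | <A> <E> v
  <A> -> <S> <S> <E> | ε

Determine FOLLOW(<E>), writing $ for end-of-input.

{$, p, v, w}

FIRST(<S>) = {ε, p, v, w}  (via <E>)
FIRST(<E>) = {ε, p, v, w}  (via <A> <E> v)
FIRST(<A>) = {ε, p, v, w}  (via <S> <S> <E>)
FOLLOW(<S>) includes $ since <S> is the start symbol.
FOLLOW(<A>): in <E>-><A> <E> v, <A> is followed by <E> v with FIRST {p, v, w}. Thus FOLLOW(<A>) = {p, v, w}.
FOLLOW(<S>): in <A>-><S> <S> <E> (occurrence 1), <S> is followed by <S> <E> with FIRST {ε, p, v, w}; in <A>-><S> <S> <E> (occurrence 1), the suffix after <S> is nullable, so FOLLOW(<S>) ⊇ FOLLOW(<A>) = {p, v, w}; in <A>-><S> <S> <E> (occurrence 2), <S> is followed by <E> with FIRST {ε, p, v, w}; in <A>-><S> <S> <E> (occurrence 2), the suffix after <S> is nullable, so FOLLOW(<S>) ⊇ FOLLOW(<A>) = {p, v, w}. Thus FOLLOW(<S>) = {$, p, v, w}.
FOLLOW(<E>): in <S>-><E>, the suffix after <E> is empty, so FOLLOW(<E>) ⊇ FOLLOW(<S>) = {$, p, v, w}; in <E>-><A> <E> v, <E> is followed by v with FIRST {v}; in <A>-><S> <S> <E>, the suffix after <E> is empty, so FOLLOW(<E>) ⊇ FOLLOW(<A>) = {p, v, w}. Thus FOLLOW(<E>) = {$, p, v, w}.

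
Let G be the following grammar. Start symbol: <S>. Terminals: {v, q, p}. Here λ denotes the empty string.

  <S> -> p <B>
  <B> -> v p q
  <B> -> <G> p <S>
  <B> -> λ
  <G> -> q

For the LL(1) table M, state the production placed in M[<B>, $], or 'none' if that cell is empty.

<B> -> λ

FIRST(<S>): from <S>->p <B> we get {p}. So FIRST(<S>) = {p}.
FIRST(<G>): from <G>->q we get {q}. So FIRST(<G>) = {q}.
FIRST(<B>): from <B>->v p q we get {v}; from <B>-><G> p <S> we get {q}; from <B>->λ we get {λ}. So FIRST(<B>) = {λ, q, v}.
FOLLOW(<S>) includes $ since <S> is the start symbol.
FOLLOW(<S>): in <B>-><G> p <S>, the suffix after <S> is empty, so FOLLOW(<S>) ⊇ FOLLOW(<B>) = {$}. Thus FOLLOW(<S>) = {$}.
FOLLOW(<B>): in <S>->p <B>, the suffix after <B> is empty, so FOLLOW(<B>) ⊇ FOLLOW(<S>) = {$}. Thus FOLLOW(<B>) = {$}.
For <B> -> v p q: FIRST(v p q) = {v}, so it goes in M[<B>, t] for t ∈ {v}.
For <B> -> <G> p <S>: FIRST(<G> p <S>) = {q}, so it goes in M[<B>, t] for t ∈ {q}.
For <B> -> λ: FIRST(λ) = {λ}, so it goes in M[<B>, t] for t ∈ {}; since λ ∈ FIRST, also for every t ∈ FOLLOW(<B>) = {$}.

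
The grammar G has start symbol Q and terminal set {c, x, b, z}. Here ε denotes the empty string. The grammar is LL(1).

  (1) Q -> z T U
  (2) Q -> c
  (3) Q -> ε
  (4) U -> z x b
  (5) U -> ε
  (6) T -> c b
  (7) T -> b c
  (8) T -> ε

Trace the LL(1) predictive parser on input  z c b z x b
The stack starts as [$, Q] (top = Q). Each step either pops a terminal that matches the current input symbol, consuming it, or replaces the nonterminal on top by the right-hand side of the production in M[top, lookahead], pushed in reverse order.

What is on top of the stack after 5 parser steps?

step 1: stack=$ Q  input=z c b z x b $  — expand Q -> z T U
step 2: stack=$ U T z  input=z c b z x b $  — match z
step 3: stack=$ U T  input=c b z x b $  — expand T -> c b
step 4: stack=$ U b c  input=c b z x b $  — match c
step 5: stack=$ U b  input=b z x b $  — match b
Stack after step 5: $ U (top = U).

U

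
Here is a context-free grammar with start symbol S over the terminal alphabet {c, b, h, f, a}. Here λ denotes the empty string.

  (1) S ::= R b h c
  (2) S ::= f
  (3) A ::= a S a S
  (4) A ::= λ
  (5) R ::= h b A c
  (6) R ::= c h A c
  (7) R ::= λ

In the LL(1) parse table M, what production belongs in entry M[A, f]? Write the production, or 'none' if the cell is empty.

none

FIRST(A) = {λ, a}
FIRST(R) = {λ, c, h}
FIRST(S) = {b, c, f, h}  (via R b h c)
FOLLOW(S) includes $ since S is the start symbol.
FOLLOW(A): in R::=h b A c, A is followed by c with FIRST {c}; in R::=c h A c, A is followed by c with FIRST {c}. Thus FOLLOW(A) = {c}.
For A ::= a S a S: FIRST(a S a S) = {a}, so it goes in M[A, t] for t ∈ {a}.
For A ::= λ: FIRST(λ) = {λ}, so it goes in M[A, t] for t ∈ {}; since λ ∈ FIRST, also for every t ∈ FOLLOW(A) = {c}.
None of these place a production in M[A, f].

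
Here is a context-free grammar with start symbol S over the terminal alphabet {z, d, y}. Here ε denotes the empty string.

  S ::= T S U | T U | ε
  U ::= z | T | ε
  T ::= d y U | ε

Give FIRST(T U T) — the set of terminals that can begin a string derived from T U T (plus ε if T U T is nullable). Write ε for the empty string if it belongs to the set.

FIRST(T) = {ε, d}
FIRST(U) = {ε, d, z}  (via T)
FIRST(S) = {ε, d, z}  (via T S U, T U)
FIRST(T U T): take FIRST of each symbol in turn, carrying on past any symbol whose FIRST contains ε; result {ε, d, z}.

{ε, d, z}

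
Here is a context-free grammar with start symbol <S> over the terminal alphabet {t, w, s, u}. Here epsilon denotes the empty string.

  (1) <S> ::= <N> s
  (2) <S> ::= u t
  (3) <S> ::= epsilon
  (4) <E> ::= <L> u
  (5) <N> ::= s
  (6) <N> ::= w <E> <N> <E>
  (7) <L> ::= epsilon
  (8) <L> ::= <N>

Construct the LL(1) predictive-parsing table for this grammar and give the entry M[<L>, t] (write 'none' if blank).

none

FIRST(<N>): from <N>::=s we get {s}; from <N>::=w <E> <N> <E> we get {w}. So FIRST(<N>) = {s, w}.
FIRST(<S>): from <S>::=<N> s we get {s, w}; from <S>::=u t we get {u}; from <S>::=epsilon we get {epsilon}. So FIRST(<S>) = {epsilon, s, u, w}.
FIRST(<L>): from <L>::=epsilon we get {epsilon}; from <L>::=<N> we get {s, w}. So FIRST(<L>) = {epsilon, s, w}.
FIRST(<E>): from <E>::=<L> u we get {s, u, w}. So FIRST(<E>) = {s, u, w}.
FOLLOW(<S>) includes $ since <S> is the start symbol.
FOLLOW(<L>): in <E>::=<L> u, <L> is followed by u with FIRST {u}. Thus FOLLOW(<L>) = {u}.
For <L> ::= epsilon: FIRST(epsilon) = {epsilon}, so it goes in M[<L>, t] for t ∈ {}; since epsilon ∈ FIRST, also for every t ∈ FOLLOW(<L>) = {u}.
For <L> ::= <N>: FIRST(<N>) = {s, w}, so it goes in M[<L>, t] for t ∈ {s, w}.
None of these place a production in M[<L>, t].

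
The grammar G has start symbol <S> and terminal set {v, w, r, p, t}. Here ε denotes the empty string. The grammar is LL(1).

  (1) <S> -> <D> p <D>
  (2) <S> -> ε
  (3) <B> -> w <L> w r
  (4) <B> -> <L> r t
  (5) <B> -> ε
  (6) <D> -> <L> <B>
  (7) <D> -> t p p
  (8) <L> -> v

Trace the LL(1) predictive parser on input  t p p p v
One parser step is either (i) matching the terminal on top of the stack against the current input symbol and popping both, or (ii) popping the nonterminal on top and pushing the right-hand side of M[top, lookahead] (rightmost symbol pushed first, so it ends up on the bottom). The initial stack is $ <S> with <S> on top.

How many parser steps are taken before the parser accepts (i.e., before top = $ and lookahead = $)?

      Stack          Input        Action
   1  $ <S>          t p p p v $  expand <S> -> <D> p <D>
   2  $ <D> p <D>    t p p p v $  expand <D> -> t p p
   3  $ <D> p p p t  t p p p v $  match t
   4  $ <D> p p p    p p p v $    match p
   5  $ <D> p p      p p v $      match p
   6  $ <D> p        p v $        match p
   7  $ <D>          v $          expand <D> -> <L> <B>
   8  $ <B> <L>      v $          expand <L> -> v
   9  $ <B> v        v $          match v
  10  $ <B>          $            expand <B> -> ε
Accept reached after 10 steps.

10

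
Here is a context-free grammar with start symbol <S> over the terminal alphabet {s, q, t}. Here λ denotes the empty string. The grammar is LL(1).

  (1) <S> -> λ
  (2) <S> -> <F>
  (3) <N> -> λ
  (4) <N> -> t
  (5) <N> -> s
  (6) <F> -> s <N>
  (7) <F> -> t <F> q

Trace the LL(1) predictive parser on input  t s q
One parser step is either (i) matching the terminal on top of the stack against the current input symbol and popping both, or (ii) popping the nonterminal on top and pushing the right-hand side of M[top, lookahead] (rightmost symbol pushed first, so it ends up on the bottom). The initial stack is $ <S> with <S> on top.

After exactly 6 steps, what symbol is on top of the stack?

q

step 1: stack=$ <S>  input=t s q $  — expand <S> -> <F>
step 2: stack=$ <F>  input=t s q $  — expand <F> -> t <F> q
step 3: stack=$ q <F> t  input=t s q $  — match t
step 4: stack=$ q <F>  input=s q $  — expand <F> -> s <N>
step 5: stack=$ q <N> s  input=s q $  — match s
step 6: stack=$ q <N>  input=q $  — expand <N> -> λ
Stack after step 6: $ q (top = q).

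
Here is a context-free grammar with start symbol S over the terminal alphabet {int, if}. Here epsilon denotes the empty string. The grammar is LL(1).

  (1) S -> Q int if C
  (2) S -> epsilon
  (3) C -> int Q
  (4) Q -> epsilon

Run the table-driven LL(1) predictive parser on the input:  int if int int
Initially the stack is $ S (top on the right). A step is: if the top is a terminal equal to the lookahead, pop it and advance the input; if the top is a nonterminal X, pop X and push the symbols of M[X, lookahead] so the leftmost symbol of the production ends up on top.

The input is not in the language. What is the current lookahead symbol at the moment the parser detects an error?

step 1: stack=$ S  input=int if int int $  — expand S -> Q int if C
step 2: stack=$ C if int Q  input=int if int int $  — expand Q -> epsilon
step 3: stack=$ C if int  input=int if int int $  — match int
step 4: stack=$ C if  input=if int int $  — match if
step 5: stack=$ C  input=int int $  — expand C -> int Q
step 6: stack=$ Q int  input=int int $  — match int
step 7: stack=$ Q  input=int $  — expand Q -> epsilon
step 8: stack=$  input=int $  — error: stack empty but input remains

int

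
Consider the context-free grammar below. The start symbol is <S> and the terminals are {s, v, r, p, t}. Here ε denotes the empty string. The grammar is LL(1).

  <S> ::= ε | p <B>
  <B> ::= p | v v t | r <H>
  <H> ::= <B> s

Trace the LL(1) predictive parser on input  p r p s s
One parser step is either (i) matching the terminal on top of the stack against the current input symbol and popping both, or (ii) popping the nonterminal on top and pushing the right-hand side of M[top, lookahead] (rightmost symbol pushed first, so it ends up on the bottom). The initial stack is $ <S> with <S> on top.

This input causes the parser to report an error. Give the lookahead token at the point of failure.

step 1: stack=$ <S>  input=p r p s s $  — expand <S> ::= p <B>
step 2: stack=$ <B> p  input=p r p s s $  — match p
step 3: stack=$ <B>  input=r p s s $  — expand <B> ::= r <H>
step 4: stack=$ <H> r  input=r p s s $  — match r
step 5: stack=$ <H>  input=p s s $  — expand <H> ::= <B> s
step 6: stack=$ s <B>  input=p s s $  — expand <B> ::= p
step 7: stack=$ s p  input=p s s $  — match p
step 8: stack=$ s  input=s s $  — match s
step 9: stack=$  input=s $  — error: stack empty but input remains

s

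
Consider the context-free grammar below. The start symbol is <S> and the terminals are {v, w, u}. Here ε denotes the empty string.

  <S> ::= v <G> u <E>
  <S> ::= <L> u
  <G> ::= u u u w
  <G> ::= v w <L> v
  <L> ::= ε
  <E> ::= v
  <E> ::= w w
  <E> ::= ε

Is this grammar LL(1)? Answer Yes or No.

FIRST(<S>) = {u, v}
FIRST(<G>) = {u, v}
FIRST(<L>) = {ε}
FIRST(<E>) = {ε, v, w}
FOLLOW(<S>) = {$}
FOLLOW(<G>) = {u}
FOLLOW(<L>) = {u, v}
FOLLOW(<E>) = {$}
Each cell of M receives at most one production.

Yes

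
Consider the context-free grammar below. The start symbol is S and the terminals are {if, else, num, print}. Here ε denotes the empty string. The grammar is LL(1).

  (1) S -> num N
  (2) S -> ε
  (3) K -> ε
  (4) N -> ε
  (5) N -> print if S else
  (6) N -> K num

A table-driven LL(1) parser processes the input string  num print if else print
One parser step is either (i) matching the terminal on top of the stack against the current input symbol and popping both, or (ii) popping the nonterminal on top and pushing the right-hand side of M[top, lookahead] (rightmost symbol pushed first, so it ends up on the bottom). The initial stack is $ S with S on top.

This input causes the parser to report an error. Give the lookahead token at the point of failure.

print

     Stack              Input                      Action
  1  $ S                num print if else print $  expand S -> num N
  2  $ N num            num print if else print $  match num
  3  $ N                print if else print $      expand N -> print if S else
  4  $ else S if print  print if else print $      match print
  5  $ else S if        if else print $            match if
  6  $ else S           else print $               expand S -> ε
  7  $ else             else print $               match else
  8  $                  print $                    error: stack empty but input remains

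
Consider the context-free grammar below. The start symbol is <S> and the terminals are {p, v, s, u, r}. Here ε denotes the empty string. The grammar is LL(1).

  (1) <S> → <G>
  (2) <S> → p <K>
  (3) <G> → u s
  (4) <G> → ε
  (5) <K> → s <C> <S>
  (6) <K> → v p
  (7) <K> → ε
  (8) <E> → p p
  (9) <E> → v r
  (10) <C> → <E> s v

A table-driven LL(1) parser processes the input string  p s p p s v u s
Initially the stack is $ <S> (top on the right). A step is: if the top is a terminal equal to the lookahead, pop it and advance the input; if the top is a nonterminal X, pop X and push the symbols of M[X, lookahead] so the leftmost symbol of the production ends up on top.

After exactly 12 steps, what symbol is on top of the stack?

u

      Stack          Input              Action
   1  $ <S>          p s p p s v u s $  expand <S> → p <K>
   2  $ <K> p        p s p p s v u s $  match p
   3  $ <K>          s p p s v u s $    expand <K> → s <C> <S>
   4  $ <S> <C> s    s p p s v u s $    match s
   5  $ <S> <C>      p p s v u s $      expand <C> → <E> s v
   6  $ <S> v s <E>  p p s v u s $      expand <E> → p p
   7  $ <S> v s p p  p p s v u s $      match p
   8  $ <S> v s p    p s v u s $        match p
   9  $ <S> v s      s v u s $          match s
  10  $ <S> v        v u s $            match v
  11  $ <S>          u s $              expand <S> → <G>
  12  $ <G>          u s $              expand <G> → u s
Stack after step 12: $ s u (top = u).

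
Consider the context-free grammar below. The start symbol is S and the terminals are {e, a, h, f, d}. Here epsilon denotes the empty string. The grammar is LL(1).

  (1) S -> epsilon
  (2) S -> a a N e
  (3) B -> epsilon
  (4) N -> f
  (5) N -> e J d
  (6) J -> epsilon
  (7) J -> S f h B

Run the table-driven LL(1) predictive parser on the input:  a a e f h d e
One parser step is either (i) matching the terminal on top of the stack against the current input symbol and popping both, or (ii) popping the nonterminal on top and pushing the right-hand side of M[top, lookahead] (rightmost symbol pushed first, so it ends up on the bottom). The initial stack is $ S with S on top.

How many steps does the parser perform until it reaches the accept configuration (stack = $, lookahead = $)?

      Stack          Input            Action
   1  $ S            a a e f h d e $  expand S -> a a N e
   2  $ e N a a      a a e f h d e $  match a
   3  $ e N a        a e f h d e $    match a
   4  $ e N          e f h d e $      expand N -> e J d
   5  $ e d J e      e f h d e $      match e
   6  $ e d J        f h d e $        expand J -> S f h B
   7  $ e d B h f S  f h d e $        expand S -> epsilon
   8  $ e d B h f    f h d e $        match f
   9  $ e d B h      h d e $          match h
  10  $ e d B        d e $            expand B -> epsilon
  11  $ e d          d e $            match d
  12  $ e            e $              match e
Accept reached after 12 steps.

12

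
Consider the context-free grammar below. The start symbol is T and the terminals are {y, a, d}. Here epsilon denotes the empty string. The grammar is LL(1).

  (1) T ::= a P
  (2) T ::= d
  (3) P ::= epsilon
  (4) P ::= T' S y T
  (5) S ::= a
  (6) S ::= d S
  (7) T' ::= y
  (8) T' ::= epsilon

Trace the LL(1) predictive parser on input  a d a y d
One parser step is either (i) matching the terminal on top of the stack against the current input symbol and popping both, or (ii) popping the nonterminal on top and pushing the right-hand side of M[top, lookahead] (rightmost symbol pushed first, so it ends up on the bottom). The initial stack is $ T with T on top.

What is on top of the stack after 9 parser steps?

step 1: stack=$ T  input=a d a y d $  — expand T ::= a P
step 2: stack=$ P a  input=a d a y d $  — match a
step 3: stack=$ P  input=d a y d $  — expand P ::= T' S y T
step 4: stack=$ T y S T'  input=d a y d $  — expand T' ::= epsilon
step 5: stack=$ T y S  input=d a y d $  — expand S ::= d S
step 6: stack=$ T y S d  input=d a y d $  — match d
step 7: stack=$ T y S  input=a y d $  — expand S ::= a
step 8: stack=$ T y a  input=a y d $  — match a
step 9: stack=$ T y  input=y d $  — match y
Stack after step 9: $ T (top = T).

T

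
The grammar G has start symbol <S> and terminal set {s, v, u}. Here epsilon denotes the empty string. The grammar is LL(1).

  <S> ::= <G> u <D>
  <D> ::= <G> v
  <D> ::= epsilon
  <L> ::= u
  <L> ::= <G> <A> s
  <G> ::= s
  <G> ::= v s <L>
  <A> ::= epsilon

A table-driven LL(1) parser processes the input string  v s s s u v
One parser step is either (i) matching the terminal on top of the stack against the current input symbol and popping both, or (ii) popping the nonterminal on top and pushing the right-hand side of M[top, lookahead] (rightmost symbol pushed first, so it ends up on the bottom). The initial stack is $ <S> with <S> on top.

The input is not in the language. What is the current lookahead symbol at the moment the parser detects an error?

step 1: stack=$ <S>  input=v s s s u v $  — expand <S> ::= <G> u <D>
step 2: stack=$ <D> u <G>  input=v s s s u v $  — expand <G> ::= v s <L>
step 3: stack=$ <D> u <L> s v  input=v s s s u v $  — match v
step 4: stack=$ <D> u <L> s  input=s s s u v $  — match s
step 5: stack=$ <D> u <L>  input=s s u v $  — expand <L> ::= <G> <A> s
step 6: stack=$ <D> u s <A> <G>  input=s s u v $  — expand <G> ::= s
step 7: stack=$ <D> u s <A> s  input=s s u v $  — match s
step 8: stack=$ <D> u s <A>  input=s u v $  — expand <A> ::= epsilon
step 9: stack=$ <D> u s  input=s u v $  — match s
step 10: stack=$ <D> u  input=u v $  — match u
step 11: stack=$ <D>  input=v $  — expand <D> ::= <G> v
step 12: stack=$ v <G>  input=v $  — expand <G> ::= v s <L>
step 13: stack=$ v <L> s v  input=v $  — match v
step 14: stack=$ v <L> s  input=$  — error: top is terminal s but lookahead is $

$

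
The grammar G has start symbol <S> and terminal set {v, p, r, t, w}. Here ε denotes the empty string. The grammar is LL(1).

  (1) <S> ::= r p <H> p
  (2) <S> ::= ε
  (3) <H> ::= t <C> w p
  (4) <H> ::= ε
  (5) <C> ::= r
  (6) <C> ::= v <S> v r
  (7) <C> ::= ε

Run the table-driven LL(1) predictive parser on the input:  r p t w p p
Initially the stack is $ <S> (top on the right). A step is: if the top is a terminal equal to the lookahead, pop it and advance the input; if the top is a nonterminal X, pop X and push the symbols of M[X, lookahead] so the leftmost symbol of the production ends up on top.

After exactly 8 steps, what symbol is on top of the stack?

     Stack          Input          Action
  1  $ <S>          r p t w p p $  expand <S> ::= r p <H> p
  2  $ p <H> p r    r p t w p p $  match r
  3  $ p <H> p      p t w p p $    match p
  4  $ p <H>        t w p p $      expand <H> ::= t <C> w p
  5  $ p p w <C> t  t w p p $      match t
  6  $ p p w <C>    w p p $        expand <C> ::= ε
  7  $ p p w        w p p $        match w
  8  $ p p          p p $          match p
Stack after step 8: $ p (top = p).

p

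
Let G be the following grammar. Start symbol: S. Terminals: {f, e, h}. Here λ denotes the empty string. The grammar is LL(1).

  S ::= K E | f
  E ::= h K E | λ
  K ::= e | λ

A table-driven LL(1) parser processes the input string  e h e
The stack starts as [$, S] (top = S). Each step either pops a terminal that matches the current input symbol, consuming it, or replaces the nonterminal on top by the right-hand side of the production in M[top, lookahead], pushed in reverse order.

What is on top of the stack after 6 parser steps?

     Stack    Input    Action
  1  $ S      e h e $  expand S ::= K E
  2  $ E K    e h e $  expand K ::= e
  3  $ E e    e h e $  match e
  4  $ E      h e $    expand E ::= h K E
  5  $ E K h  h e $    match h
  6  $ E K    e $      expand K ::= e
Stack after step 6: $ E e (top = e).

e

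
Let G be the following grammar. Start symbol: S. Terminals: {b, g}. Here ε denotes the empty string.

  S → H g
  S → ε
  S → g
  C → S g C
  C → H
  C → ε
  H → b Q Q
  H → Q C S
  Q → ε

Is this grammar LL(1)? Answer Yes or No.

FIRST(S) = {ε, b, g}
FIRST(C) = {ε, b, g}
FIRST(H) = {ε, b, g}
FIRST(Q) = {ε}
FOLLOW(S) = {$, b, g}
FOLLOW(C) = {b, g}
FOLLOW(H) = {b, g}
FOLLOW(Q) = {b, g}
Cell M[C, b] receives both C → S g C and C → H and C → ε — the grammar is not LL(1).

No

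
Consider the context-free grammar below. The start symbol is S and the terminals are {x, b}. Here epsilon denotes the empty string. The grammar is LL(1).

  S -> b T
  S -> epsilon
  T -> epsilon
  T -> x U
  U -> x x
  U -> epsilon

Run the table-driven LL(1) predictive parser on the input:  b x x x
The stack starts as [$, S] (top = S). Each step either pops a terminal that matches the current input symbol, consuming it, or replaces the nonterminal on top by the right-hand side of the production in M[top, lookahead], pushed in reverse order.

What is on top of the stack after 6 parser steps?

x

     Stack  Input      Action
  1  $ S    b x x x $  expand S -> b T
  2  $ T b  b x x x $  match b
  3  $ T    x x x $    expand T -> x U
  4  $ U x  x x x $    match x
  5  $ U    x x $      expand U -> x x
  6  $ x x  x x $      match x
Stack after step 6: $ x (top = x).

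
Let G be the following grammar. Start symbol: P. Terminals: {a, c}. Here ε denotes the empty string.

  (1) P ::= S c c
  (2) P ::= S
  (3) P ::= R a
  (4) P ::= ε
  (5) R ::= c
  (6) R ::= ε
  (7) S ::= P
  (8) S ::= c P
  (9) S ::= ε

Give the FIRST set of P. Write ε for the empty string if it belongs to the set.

{ε, a, c}

FIRST(R): from R::=c we get {c}; from R::=ε we get {ε}. So FIRST(R) = {ε, c}.
FIRST(P): from P::=S c c we get {a, c}; from P::=S we get {ε, a, c}; from P::=R a we get {a, c}; from P::=ε we get {ε}. So FIRST(P) = {ε, a, c}.
FIRST(S): from S::=P we get {ε, a, c}; from S::=c P we get {c}; from S::=ε we get {ε}. So FIRST(S) = {ε, a, c}.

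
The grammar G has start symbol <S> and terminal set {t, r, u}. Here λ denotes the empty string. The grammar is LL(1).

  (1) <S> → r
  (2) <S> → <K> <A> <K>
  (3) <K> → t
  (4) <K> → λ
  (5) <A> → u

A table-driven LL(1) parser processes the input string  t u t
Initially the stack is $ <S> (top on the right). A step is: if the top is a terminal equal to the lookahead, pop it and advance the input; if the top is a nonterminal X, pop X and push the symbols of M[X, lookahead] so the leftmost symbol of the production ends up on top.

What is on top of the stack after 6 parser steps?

t

step 1: stack=$ <S>  input=t u t $  — expand <S> → <K> <A> <K>
step 2: stack=$ <K> <A> <K>  input=t u t $  — expand <K> → t
step 3: stack=$ <K> <A> t  input=t u t $  — match t
step 4: stack=$ <K> <A>  input=u t $  — expand <A> → u
step 5: stack=$ <K> u  input=u t $  — match u
step 6: stack=$ <K>  input=t $  — expand <K> → t
Stack after step 6: $ t (top = t).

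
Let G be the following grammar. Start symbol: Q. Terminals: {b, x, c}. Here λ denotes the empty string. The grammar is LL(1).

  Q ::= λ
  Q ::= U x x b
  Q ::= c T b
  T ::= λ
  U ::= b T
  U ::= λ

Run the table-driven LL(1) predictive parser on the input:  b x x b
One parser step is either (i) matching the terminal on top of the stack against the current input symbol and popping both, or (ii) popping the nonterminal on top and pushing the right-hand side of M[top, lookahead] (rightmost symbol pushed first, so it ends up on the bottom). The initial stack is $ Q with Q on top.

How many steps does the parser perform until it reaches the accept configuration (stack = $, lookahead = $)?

7

step 1: stack=$ Q  input=b x x b $  — expand Q ::= U x x b
step 2: stack=$ b x x U  input=b x x b $  — expand U ::= b T
step 3: stack=$ b x x T b  input=b x x b $  — match b
step 4: stack=$ b x x T  input=x x b $  — expand T ::= λ
step 5: stack=$ b x x  input=x x b $  — match x
step 6: stack=$ b x  input=x b $  — match x
step 7: stack=$ b  input=b $  — match b
Accept reached after 7 steps.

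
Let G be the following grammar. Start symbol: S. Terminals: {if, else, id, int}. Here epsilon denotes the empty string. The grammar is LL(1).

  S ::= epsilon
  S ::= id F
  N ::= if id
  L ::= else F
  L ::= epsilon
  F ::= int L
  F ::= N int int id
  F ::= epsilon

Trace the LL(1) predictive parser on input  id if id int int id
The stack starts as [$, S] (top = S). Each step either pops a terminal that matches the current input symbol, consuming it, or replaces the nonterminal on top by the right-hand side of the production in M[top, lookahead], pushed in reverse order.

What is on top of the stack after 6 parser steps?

int

     Stack               Input                  Action
  1  $ S                 id if id int int id $  expand S ::= id F
  2  $ F id              id if id int int id $  match id
  3  $ F                 if id int int id $     expand F ::= N int int id
  4  $ id int int N      if id int int id $     expand N ::= if id
  5  $ id int int id if  if id int int id $     match if
  6  $ id int int id     id int int id $        match id
Stack after step 6: $ id int int (top = int).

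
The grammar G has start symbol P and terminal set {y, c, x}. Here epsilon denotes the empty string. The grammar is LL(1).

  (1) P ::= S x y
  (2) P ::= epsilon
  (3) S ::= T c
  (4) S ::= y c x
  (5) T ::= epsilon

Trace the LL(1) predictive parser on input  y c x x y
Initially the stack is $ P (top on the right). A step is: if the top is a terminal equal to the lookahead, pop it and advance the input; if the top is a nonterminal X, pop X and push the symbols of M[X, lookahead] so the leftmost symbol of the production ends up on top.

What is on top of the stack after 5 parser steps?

step 1: stack=$ P  input=y c x x y $  — expand P ::= S x y
step 2: stack=$ y x S  input=y c x x y $  — expand S ::= y c x
step 3: stack=$ y x x c y  input=y c x x y $  — match y
step 4: stack=$ y x x c  input=c x x y $  — match c
step 5: stack=$ y x x  input=x x y $  — match x
Stack after step 5: $ y x (top = x).

x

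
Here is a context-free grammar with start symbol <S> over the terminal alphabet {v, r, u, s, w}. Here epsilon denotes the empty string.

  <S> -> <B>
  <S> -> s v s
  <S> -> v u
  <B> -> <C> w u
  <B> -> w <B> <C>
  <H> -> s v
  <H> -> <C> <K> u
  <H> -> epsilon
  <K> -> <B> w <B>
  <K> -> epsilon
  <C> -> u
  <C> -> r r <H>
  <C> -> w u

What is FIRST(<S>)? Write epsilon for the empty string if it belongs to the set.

FIRST(<C>): from <C>->u we get {u}; from <C>->r r <H> we get {r}; from <C>->w u we get {w}. So FIRST(<C>) = {r, u, w}.
FIRST(<B>): from <B>-><C> w u we get {r, u, w}; from <B>->w <B> <C> we get {w}. So FIRST(<B>) = {r, u, w}.
FIRST(<H>): from <H>->s v we get {s}; from <H>-><C> <K> u we get {r, u, w}; from <H>->epsilon we get {epsilon}. So FIRST(<H>) = {epsilon, r, s, u, w}.
FIRST(<S>): from <S>-><B> we get {r, u, w}; from <S>->s v s we get {s}; from <S>->v u we get {v}. So FIRST(<S>) = {r, s, u, v, w}.
FIRST(<K>): from <K>-><B> w <B> we get {r, u, w}; from <K>->epsilon we get {epsilon}. So FIRST(<K>) = {epsilon, r, u, w}.

{r, s, u, v, w}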